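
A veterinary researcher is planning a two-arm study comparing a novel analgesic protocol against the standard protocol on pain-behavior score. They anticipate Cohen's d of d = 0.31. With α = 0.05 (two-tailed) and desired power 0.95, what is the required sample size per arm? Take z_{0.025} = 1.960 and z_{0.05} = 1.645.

For two independent groups with equal n: n = 2·((z_{α/2} + z_β) / d)².
z_{α/2} + z_β = 1.960 + 1.645 = 3.605.
n = 2 × (3.605 / 0.31)² = 2 × 11.629² = 2 × 135.23 = 270.5.
Round up to the next whole participant.

n = 271 per group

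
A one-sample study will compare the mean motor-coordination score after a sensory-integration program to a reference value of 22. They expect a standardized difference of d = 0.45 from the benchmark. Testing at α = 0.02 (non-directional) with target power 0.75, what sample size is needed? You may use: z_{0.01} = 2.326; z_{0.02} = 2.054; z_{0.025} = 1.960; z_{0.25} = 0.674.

For a one-sample test: n = ((z_{α/2} + z_β) / d)².
z_{α/2} + z_β = 2.326 + 0.674 = 3.000.
n = (3.000 / 0.45)² = 6.667² = 44.44.
Round up.

n = 45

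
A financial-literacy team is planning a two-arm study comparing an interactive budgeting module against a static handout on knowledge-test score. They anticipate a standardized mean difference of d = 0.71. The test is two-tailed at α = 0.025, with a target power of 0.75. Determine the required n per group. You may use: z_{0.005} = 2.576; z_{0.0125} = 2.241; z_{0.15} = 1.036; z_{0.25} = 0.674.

n = 34 per group

For two independent groups with equal n: n = 2·((z_{α/2} + z_β) / d)².
z_{α/2} + z_β = 2.241 + 0.674 = 2.915.
n = 2 × (2.915 / 0.71)² = 2 × 4.106² = 2 × 16.86 = 33.7.
Round up to the next whole participant.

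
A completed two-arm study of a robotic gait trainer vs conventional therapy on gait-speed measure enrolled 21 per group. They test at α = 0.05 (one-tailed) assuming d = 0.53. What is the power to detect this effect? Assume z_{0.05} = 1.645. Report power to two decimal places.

For two equal groups, power = Φ(d·√(n/2) − z_{α}).
d·√(n/2) = 0.53 × √(21/2) = 0.53 × 3.240 = 1.717.
z_β = 1.717 − 1.645 = 0.072.
Power = Φ(0.072) = 0.529.

power ≈ 0.53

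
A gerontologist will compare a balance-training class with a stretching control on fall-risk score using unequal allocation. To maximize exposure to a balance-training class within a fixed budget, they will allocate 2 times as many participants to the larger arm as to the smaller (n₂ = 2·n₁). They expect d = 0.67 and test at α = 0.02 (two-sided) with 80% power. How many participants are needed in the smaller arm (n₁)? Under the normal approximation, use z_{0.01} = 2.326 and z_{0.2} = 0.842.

n₁ = 34

With allocation ratio k = n₂/n₁ = 2, Var(x̄₁−x̄₂) = σ²(1/n₁ + 1/(k·n₁)) = σ²·(k+1)/(k·n₁).
So n₁ = (1 + 1/k)·((z_{α/2} + z_β)/d)² = 1.500 × (3.168/0.67)².
n₁ = 1.500 × 22.36 = 33.5.
Round up: n₁ = 34, giving n₂ = 2 × 34 = 68.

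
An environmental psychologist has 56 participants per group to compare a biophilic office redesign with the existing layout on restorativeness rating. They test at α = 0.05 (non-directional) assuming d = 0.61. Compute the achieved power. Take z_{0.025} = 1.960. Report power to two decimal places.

power ≈ 0.90

For two equal groups, power = Φ(d·√(n/2) − z_{α/2}).
d·√(n/2) = 0.61 × √(56/2) = 0.61 × 5.292 = 3.228.
z_β = 3.228 − 1.960 = 1.268.
Power = Φ(1.268) = 0.898.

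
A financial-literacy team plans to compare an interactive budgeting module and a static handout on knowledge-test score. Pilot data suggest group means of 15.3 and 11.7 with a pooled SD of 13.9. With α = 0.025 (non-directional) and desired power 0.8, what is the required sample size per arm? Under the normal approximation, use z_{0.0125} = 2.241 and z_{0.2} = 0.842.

Cohen's d = |M₁ − M₂| / SD_pooled = |15.3 − 11.7| / 13.9 = 3.6 / 13.9 = 0.259.
For two independent groups with equal n: n = 2·((z_{α/2} + z_β) / d)².
z_{α/2} + z_β = 2.241 + 0.842 = 3.083.
n = 2 × (3.083 / 0.259)² = 2 × 11.903² = 2 × 141.69 = 283.4.
Round up to the next whole participant.

n = 284 per group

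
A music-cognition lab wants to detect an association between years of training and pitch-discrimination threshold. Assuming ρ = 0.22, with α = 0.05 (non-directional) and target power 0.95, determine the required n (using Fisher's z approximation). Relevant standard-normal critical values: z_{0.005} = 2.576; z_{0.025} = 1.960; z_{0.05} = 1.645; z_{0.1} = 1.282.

Fisher's z: C = ½·ln((1+r)/(1−r)) = ½·ln(1.5641) = 0.2237.
n = ((z_{α/2} + z_β)/C)² + 3.
(1.960 + 1.645) / 0.2237 = 3.605 / 0.2237 = 16.115.
n = 16.115² + 3 = 259.70 + 3 = 262.7.
Round up.

n = 263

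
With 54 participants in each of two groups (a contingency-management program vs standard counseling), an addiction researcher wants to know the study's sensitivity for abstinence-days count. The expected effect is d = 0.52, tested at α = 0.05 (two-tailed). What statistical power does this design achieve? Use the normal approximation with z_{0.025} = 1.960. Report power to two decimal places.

For two equal groups, power = Φ(d·√(n/2) − z_{α/2}).
d·√(n/2) = 0.52 × √(54/2) = 0.52 × 5.196 = 2.702.
z_β = 2.702 − 1.960 = 0.742.
Power = Φ(0.742) = 0.771.

power ≈ 0.77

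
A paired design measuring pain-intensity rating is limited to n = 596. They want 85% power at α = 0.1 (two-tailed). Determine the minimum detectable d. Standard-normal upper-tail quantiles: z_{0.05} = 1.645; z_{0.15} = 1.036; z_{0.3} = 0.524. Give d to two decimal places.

For a single sample (or paired design) of n = 596: d_min = (z_{α/2} + z_β)/√n.
z-sum = 1.645 + 1.036 = 2.681.
d_min = 2.681 / √596 = 2.681 / 24.413 = 0.110.

d_min ≈ 0.11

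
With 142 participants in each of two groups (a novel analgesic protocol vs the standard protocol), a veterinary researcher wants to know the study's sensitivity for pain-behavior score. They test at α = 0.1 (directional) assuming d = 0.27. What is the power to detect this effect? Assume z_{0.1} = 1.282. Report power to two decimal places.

power ≈ 0.84

For two equal groups, power = Φ(d·√(n/2) − z_{α}).
d·√(n/2) = 0.27 × √(142/2) = 0.27 × 8.426 = 2.275.
z_β = 2.275 − 1.282 = 0.993.
Power = Φ(0.993) = 0.840.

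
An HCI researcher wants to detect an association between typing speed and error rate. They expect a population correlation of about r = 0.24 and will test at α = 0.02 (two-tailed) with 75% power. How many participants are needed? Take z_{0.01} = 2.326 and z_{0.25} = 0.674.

Fisher's z: C = ½·ln((1+r)/(1−r)) = ½·ln(1.6316) = 0.2448.
n = ((z_{α/2} + z_β)/C)² + 3.
(2.326 + 0.674) / 0.2448 = 3.000 / 0.2448 = 12.255.
n = 12.255² + 3 = 150.18 + 3 = 153.2.
Round up.

n = 154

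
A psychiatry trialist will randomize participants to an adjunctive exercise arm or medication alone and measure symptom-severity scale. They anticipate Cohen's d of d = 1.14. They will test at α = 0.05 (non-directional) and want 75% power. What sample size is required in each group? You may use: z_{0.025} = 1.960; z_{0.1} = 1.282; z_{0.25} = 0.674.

For two independent groups with equal n: n = 2·((z_{α/2} + z_β) / d)².
z_{α/2} + z_β = 1.960 + 0.674 = 2.634.
n = 2 × (2.634 / 1.14)² = 2 × 2.311² = 2 × 5.34 = 10.7.
Round up to the next whole participant.

n = 11 per group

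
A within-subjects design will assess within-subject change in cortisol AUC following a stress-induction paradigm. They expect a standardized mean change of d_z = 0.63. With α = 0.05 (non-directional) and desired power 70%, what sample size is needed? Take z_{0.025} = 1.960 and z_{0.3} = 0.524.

For a paired (one-sample on differences) test: n = ((z_{α/2} + z_β) / d)².
z_{α/2} + z_β = 1.960 + 0.524 = 2.484.
n = (2.484 / 0.63)² = 3.943² = 15.55.
Round up.

n = 16 pairs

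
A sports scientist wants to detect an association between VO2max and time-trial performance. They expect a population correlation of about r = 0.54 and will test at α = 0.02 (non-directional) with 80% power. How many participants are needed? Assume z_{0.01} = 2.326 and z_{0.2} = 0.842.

n = 31

Fisher's z: C = ½·ln((1+r)/(1−r)) = ½·ln(3.3478) = 0.6042.
n = ((z_{α/2} + z_β)/C)² + 3.
(2.326 + 0.842) / 0.6042 = 3.168 / 0.6042 = 5.243.
n = 5.243² + 3 = 27.49 + 3 = 30.5.
Round up.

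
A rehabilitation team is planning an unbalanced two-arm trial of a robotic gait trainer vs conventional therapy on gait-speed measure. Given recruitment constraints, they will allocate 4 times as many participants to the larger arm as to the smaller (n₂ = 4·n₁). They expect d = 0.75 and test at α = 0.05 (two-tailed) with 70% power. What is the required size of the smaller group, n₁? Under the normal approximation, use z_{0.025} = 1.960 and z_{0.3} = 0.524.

n₁ = 14

With allocation ratio k = n₂/n₁ = 4, Var(x̄₁−x̄₂) = σ²(1/n₁ + 1/(k·n₁)) = σ²·(k+1)/(k·n₁).
So n₁ = (1 + 1/k)·((z_{α/2} + z_β)/d)² = 1.250 × (2.484/0.75)².
n₁ = 1.250 × 10.97 = 13.7.
Round up: n₁ = 14, giving n₂ = 4 × 14 = 56.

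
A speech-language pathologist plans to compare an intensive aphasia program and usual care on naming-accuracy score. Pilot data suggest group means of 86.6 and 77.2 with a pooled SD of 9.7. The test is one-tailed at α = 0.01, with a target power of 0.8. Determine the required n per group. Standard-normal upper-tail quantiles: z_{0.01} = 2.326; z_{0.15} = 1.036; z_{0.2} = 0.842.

Cohen's d = |M₁ − M₂| / SD_pooled = |86.6 − 77.2| / 9.7 = 9.4 / 9.7 = 0.969.
For two independent groups with equal n: n = 2·((z_{α} + z_β) / d)².
z_{α} + z_β = 2.326 + 0.842 = 3.168.
n = 2 × (3.168 / 0.969)² = 2 × 3.269² = 2 × 10.69 = 21.4.
Round up to the next whole participant.

n = 22 per group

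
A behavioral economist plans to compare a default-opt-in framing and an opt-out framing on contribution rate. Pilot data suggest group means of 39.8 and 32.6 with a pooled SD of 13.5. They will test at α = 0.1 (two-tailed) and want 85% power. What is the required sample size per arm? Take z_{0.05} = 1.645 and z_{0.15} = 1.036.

Cohen's d = |M₁ − M₂| / SD_pooled = |39.8 − 32.6| / 13.5 = 7.2 / 13.5 = 0.533.
For two independent groups with equal n: n = 2·((z_{α/2} + z_β) / d)².
z_{α/2} + z_β = 1.645 + 1.036 = 2.681.
n = 2 × (2.681 / 0.533)² = 2 × 5.030² = 2 × 25.30 = 50.6.
Round up to the next whole participant.

n = 51 per group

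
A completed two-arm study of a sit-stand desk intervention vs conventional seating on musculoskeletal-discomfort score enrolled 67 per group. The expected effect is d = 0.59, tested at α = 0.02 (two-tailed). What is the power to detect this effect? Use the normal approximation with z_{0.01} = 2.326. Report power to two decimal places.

For two equal groups, power = Φ(d·√(n/2) − z_{α/2}).
d·√(n/2) = 0.59 × √(67/2) = 0.59 × 5.788 = 3.415.
z_β = 3.415 − 2.326 = 1.089.
Power = Φ(1.089) = 0.862.

power ≈ 0.86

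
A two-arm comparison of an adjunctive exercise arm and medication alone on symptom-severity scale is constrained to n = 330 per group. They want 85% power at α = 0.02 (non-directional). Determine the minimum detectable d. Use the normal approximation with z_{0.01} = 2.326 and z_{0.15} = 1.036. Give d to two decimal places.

d_min ≈ 0.26

For two independent groups of n = 330 each: d_min = (z_{α/2} + z_β)·√(2/n).
z-sum = 2.326 + 1.036 = 3.362.
d_min = 3.362 × √(2/330) = 3.362 × 0.0778 = 0.262.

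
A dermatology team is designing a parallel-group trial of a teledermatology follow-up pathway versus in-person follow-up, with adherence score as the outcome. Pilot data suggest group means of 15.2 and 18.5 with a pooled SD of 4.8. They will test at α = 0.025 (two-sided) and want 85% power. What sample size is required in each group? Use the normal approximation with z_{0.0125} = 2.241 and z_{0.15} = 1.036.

n = 46 per group

Cohen's d = |M₁ − M₂| / SD_pooled = |15.2 − 18.5| / 4.8 = 3.3 / 4.8 = 0.688.
For two independent groups with equal n: n = 2·((z_{α/2} + z_β) / d)².
z_{α/2} + z_β = 2.241 + 1.036 = 3.277.
n = 2 × (3.277 / 0.688)² = 2 × 4.763² = 2 × 22.69 = 45.4.
Round up to the next whole participant.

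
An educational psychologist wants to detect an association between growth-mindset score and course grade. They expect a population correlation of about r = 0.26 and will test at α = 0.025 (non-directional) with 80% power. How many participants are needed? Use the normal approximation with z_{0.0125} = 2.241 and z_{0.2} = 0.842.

n = 138

Fisher's z: C = ½·ln((1+r)/(1−r)) = ½·ln(1.7027) = 0.2661.
n = ((z_{α/2} + z_β)/C)² + 3.
(2.241 + 0.842) / 0.2661 = 3.083 / 0.2661 = 11.586.
n = 11.586² + 3 = 134.23 + 3 = 137.2.
Round up.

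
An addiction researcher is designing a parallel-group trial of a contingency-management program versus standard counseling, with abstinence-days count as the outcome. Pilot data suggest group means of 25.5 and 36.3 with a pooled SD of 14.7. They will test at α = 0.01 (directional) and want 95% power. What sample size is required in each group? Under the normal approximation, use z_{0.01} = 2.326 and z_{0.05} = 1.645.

Cohen's d = |M₁ − M₂| / SD_pooled = |25.5 − 36.3| / 14.7 = 10.8 / 14.7 = 0.735.
For two independent groups with equal n: n = 2·((z_{α} + z_β) / d)².
z_{α} + z_β = 2.326 + 1.645 = 3.971.
n = 2 × (3.971 / 0.735)² = 2 × 5.403² = 2 × 29.19 = 58.4.
Round up to the next whole participant.

n = 59 per group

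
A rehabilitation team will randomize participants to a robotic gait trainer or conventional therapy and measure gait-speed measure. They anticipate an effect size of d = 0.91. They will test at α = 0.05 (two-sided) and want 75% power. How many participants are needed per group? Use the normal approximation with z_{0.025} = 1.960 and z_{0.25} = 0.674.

For two independent groups with equal n: n = 2·((z_{α/2} + z_β) / d)².
z_{α/2} + z_β = 1.960 + 0.674 = 2.634.
n = 2 × (2.634 / 0.91)² = 2 × 2.895² = 2 × 8.38 = 16.8.
Round up to the next whole participant.

n = 17 per group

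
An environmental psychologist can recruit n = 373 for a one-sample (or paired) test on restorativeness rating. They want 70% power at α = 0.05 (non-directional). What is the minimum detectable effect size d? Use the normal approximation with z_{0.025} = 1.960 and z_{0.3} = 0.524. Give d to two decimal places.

For a single sample (or paired design) of n = 373: d_min = (z_{α/2} + z_β)/√n.
z-sum = 1.960 + 0.524 = 2.484.
d_min = 2.484 / √373 = 2.484 / 19.313 = 0.129.

d_min ≈ 0.13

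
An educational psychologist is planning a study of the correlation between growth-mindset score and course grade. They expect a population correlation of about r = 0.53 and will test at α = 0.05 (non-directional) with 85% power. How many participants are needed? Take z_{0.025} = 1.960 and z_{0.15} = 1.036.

Fisher's z: C = ½·ln((1+r)/(1−r)) = ½·ln(3.2553) = 0.5901.
n = ((z_{α/2} + z_β)/C)² + 3.
(1.960 + 1.036) / 0.5901 = 2.996 / 0.5901 = 5.077.
n = 5.077² + 3 = 25.78 + 3 = 28.8.
Round up.

n = 29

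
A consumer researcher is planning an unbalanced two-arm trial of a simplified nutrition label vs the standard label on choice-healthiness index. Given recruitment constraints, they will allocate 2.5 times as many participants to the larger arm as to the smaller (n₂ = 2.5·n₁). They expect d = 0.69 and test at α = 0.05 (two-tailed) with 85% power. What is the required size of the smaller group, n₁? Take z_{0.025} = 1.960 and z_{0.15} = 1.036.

n₁ = 27

With allocation ratio k = n₂/n₁ = 2.5, Var(x̄₁−x̄₂) = σ²(1/n₁ + 1/(k·n₁)) = σ²·(k+1)/(k·n₁).
So n₁ = (1 + 1/k)·((z_{α/2} + z_β)/d)² = 1.400 × (2.996/0.69)².
n₁ = 1.400 × 18.85 = 26.4.
Round up: n₁ = 27, giving n₂ = ⌈2.5 × 27⌉ = ⌈67.5⌉ = 68.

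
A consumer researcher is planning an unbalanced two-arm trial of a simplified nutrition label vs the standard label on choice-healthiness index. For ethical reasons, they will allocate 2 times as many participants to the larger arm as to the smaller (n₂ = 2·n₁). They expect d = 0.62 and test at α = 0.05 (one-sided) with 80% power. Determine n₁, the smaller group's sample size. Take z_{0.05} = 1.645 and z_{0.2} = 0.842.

With allocation ratio k = n₂/n₁ = 2, Var(x̄₁−x̄₂) = σ²(1/n₁ + 1/(k·n₁)) = σ²·(k+1)/(k·n₁).
So n₁ = (1 + 1/k)·((z_{α} + z_β)/d)² = 1.500 × (2.487/0.62)².
n₁ = 1.500 × 16.09 = 24.1.
Round up: n₁ = 25, giving n₂ = 2 × 25 = 50.

n₁ = 25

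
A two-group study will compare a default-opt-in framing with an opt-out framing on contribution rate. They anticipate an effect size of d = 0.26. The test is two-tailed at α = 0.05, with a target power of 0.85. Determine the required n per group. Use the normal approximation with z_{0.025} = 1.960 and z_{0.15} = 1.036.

For two independent groups with equal n: n = 2·((z_{α/2} + z_β) / d)².
z_{α/2} + z_β = 1.960 + 1.036 = 2.996.
n = 2 × (2.996 / 0.26)² = 2 × 11.523² = 2 × 132.78 = 265.6.
Round up to the next whole participant.

n = 266 per group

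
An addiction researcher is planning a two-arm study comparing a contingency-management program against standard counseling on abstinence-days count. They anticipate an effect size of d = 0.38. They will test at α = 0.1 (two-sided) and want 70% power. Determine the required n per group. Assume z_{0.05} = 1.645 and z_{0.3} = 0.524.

For two independent groups with equal n: n = 2·((z_{α/2} + z_β) / d)².
z_{α/2} + z_β = 1.645 + 0.524 = 2.169.
n = 2 × (2.169 / 0.38)² = 2 × 5.708² = 2 × 32.58 = 65.2.
Round up to the next whole participant.

n = 66 per group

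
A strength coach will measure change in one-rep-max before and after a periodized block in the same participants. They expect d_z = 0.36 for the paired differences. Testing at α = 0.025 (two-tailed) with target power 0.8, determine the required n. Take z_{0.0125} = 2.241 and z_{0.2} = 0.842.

n = 74 pairs

For a paired (one-sample on differences) test: n = ((z_{α/2} + z_β) / d)².
z_{α/2} + z_β = 2.241 + 0.842 = 3.083.
n = (3.083 / 0.36)² = 8.564² = 73.34.
Round up.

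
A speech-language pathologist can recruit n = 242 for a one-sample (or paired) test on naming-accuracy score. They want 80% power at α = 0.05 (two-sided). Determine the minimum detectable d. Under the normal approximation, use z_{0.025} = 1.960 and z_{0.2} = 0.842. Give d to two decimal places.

For a single sample (or paired design) of n = 242: d_min = (z_{α/2} + z_β)/√n.
z-sum = 1.960 + 0.842 = 2.802.
d_min = 2.802 / √242 = 2.802 / 15.556 = 0.180.

d_min ≈ 0.18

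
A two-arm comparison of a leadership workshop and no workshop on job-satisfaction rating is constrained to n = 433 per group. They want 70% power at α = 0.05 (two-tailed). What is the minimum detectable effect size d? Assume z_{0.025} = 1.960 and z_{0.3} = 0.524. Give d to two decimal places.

For two independent groups of n = 433 each: d_min = (z_{α/2} + z_β)·√(2/n).
z-sum = 1.960 + 0.524 = 2.484.
d_min = 2.484 × √(2/433) = 2.484 × 0.0680 = 0.169.

d_min ≈ 0.17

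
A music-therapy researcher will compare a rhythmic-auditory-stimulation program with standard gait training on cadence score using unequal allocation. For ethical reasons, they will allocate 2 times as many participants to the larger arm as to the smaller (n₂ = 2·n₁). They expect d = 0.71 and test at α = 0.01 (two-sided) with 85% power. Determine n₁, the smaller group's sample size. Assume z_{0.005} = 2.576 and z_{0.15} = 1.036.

With allocation ratio k = n₂/n₁ = 2, Var(x̄₁−x̄₂) = σ²(1/n₁ + 1/(k·n₁)) = σ²·(k+1)/(k·n₁).
So n₁ = (1 + 1/k)·((z_{α/2} + z_β)/d)² = 1.500 × (3.612/0.71)².
n₁ = 1.500 × 25.88 = 38.8.
Round up: n₁ = 39, giving n₂ = 2 × 39 = 78.

n₁ = 39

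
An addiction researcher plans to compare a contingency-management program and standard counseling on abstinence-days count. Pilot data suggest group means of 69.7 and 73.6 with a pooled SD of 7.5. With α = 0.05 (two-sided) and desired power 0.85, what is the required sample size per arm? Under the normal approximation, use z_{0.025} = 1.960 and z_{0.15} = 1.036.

n = 67 per group

Cohen's d = |M₁ − M₂| / SD_pooled = |69.7 − 73.6| / 7.5 = 3.9 / 7.5 = 0.520.
For two independent groups with equal n: n = 2·((z_{α/2} + z_β) / d)².
z_{α/2} + z_β = 1.960 + 1.036 = 2.996.
n = 2 × (2.996 / 0.520)² = 2 × 5.762² = 2 × 33.20 = 66.4.
Round up to the next whole participant.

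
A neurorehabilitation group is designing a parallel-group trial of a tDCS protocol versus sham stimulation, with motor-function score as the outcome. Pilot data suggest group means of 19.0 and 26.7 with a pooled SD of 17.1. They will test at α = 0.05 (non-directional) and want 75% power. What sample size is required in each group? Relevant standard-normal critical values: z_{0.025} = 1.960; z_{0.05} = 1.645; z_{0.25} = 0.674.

n = 69 per group

Cohen's d = |M₁ − M₂| / SD_pooled = |19.0 − 26.7| / 17.1 = 7.7 / 17.1 = 0.450.
For two independent groups with equal n: n = 2·((z_{α/2} + z_β) / d)².
z_{α/2} + z_β = 1.960 + 0.674 = 2.634.
n = 2 × (2.634 / 0.450)² = 2 × 5.853² = 2 × 34.26 = 68.5.
Round up to the next whole participant.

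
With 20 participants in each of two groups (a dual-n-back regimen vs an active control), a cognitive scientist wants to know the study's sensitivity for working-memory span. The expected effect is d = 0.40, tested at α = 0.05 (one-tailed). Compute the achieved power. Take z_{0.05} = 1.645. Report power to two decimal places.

For two equal groups, power = Φ(d·√(n/2) − z_{α}).
d·√(n/2) = 0.40 × √(20/2) = 0.40 × 3.162 = 1.265.
z_β = 1.265 − 1.645 = -0.380.
Power = Φ(-0.380) = 0.352.

power ≈ 0.35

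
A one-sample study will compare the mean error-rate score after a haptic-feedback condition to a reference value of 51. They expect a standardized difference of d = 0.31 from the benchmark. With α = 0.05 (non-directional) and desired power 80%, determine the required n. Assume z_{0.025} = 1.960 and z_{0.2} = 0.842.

n = 82

For a one-sample test: n = ((z_{α/2} + z_β) / d)².
z_{α/2} + z_β = 1.960 + 0.842 = 2.802.
n = (2.802 / 0.31)² = 9.039² = 81.70.
Round up.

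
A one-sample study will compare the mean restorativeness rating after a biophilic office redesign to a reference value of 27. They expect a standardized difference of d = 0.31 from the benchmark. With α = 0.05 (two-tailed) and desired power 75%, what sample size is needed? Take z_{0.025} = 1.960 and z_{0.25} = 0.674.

n = 73

For a one-sample test: n = ((z_{α/2} + z_β) / d)².
z_{α/2} + z_β = 1.960 + 0.674 = 2.634.
n = (2.634 / 0.31)² = 8.497² = 72.20.
Round up.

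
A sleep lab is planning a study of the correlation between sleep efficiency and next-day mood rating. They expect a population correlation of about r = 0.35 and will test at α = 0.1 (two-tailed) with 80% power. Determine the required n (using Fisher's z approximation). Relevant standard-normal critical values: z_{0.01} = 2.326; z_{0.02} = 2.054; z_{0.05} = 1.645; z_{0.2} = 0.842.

Fisher's z: C = ½·ln((1+r)/(1−r)) = ½·ln(2.0769) = 0.3654.
n = ((z_{α/2} + z_β)/C)² + 3.
(1.645 + 0.842) / 0.3654 = 2.487 / 0.3654 = 6.806.
n = 6.806² + 3 = 46.32 + 3 = 49.3.
Round up.

n = 50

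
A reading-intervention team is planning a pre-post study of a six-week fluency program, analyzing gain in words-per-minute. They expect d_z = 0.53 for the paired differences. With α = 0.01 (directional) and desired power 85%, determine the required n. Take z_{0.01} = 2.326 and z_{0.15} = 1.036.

For a paired (one-sample on differences) test: n = ((z_{α} + z_β) / d)².
z_{α} + z_β = 2.326 + 1.036 = 3.362.
n = (3.362 / 0.53)² = 6.343² = 40.24.
Round up.

n = 41 pairs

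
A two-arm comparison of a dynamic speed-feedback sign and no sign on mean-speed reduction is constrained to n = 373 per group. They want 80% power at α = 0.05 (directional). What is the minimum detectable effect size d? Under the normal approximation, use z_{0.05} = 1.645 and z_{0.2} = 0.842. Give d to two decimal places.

For two independent groups of n = 373 each: d_min = (z_{α} + z_β)·√(2/n).
z-sum = 1.645 + 0.842 = 2.487.
d_min = 2.487 × √(2/373) = 2.487 × 0.0732 = 0.182.

d_min ≈ 0.18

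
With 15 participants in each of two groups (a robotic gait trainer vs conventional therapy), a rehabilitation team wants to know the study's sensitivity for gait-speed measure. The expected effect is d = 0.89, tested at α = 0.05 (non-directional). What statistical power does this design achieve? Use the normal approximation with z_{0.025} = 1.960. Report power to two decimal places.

power ≈ 0.68

For two equal groups, power = Φ(d·√(n/2) − z_{α/2}).
d·√(n/2) = 0.89 × √(15/2) = 0.89 × 2.739 = 2.437.
z_β = 2.437 − 1.960 = 0.477.
Power = Φ(0.477) = 0.683.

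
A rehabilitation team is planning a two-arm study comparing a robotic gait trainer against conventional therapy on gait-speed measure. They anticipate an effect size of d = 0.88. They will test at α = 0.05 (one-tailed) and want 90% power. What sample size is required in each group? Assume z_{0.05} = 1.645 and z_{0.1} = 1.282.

For two independent groups with equal n: n = 2·((z_{α} + z_β) / d)².
z_{α} + z_β = 1.645 + 1.282 = 2.927.
n = 2 × (2.927 / 0.88)² = 2 × 3.326² = 2 × 11.06 = 22.1.
Round up to the next whole participant.

n = 23 per group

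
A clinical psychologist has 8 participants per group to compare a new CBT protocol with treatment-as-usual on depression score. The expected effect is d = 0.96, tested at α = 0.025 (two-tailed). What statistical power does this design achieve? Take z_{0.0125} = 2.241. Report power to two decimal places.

For two equal groups, power = Φ(d·√(n/2) − z_{α/2}).
d·√(n/2) = 0.96 × √(8/2) = 0.96 × 2.000 = 1.920.
z_β = 1.920 − 2.241 = -0.321.
Power = Φ(-0.321) = 0.374.

power ≈ 0.37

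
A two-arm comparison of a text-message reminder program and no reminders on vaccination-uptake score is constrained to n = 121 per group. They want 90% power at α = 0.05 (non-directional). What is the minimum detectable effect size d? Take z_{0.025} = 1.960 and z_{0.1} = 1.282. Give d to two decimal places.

d_min ≈ 0.42

For two independent groups of n = 121 each: d_min = (z_{α/2} + z_β)·√(2/n).
z-sum = 1.960 + 1.282 = 3.242.
d_min = 3.242 × √(2/121) = 3.242 × 0.1286 = 0.417.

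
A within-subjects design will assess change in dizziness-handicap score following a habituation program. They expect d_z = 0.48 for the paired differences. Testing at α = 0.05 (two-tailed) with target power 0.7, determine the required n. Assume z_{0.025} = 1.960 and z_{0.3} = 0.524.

For a paired (one-sample on differences) test: n = ((z_{α/2} + z_β) / d)².
z_{α/2} + z_β = 1.960 + 0.524 = 2.484.
n = (2.484 / 0.48)² = 5.175² = 26.78.
Round up.

n = 27 pairs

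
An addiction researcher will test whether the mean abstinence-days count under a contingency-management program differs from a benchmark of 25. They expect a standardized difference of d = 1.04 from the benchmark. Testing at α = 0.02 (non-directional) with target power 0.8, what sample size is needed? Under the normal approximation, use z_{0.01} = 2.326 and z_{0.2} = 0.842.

For a one-sample test: n = ((z_{α/2} + z_β) / d)².
z_{α/2} + z_β = 2.326 + 0.842 = 3.168.
n = (3.168 / 1.04)² = 3.046² = 9.28.
Round up.

n = 10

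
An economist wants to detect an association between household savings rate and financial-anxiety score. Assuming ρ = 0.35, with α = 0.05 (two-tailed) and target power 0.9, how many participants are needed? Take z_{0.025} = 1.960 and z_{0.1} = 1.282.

Fisher's z: C = ½·ln((1+r)/(1−r)) = ½·ln(2.0769) = 0.3654.
n = ((z_{α/2} + z_β)/C)² + 3.
(1.960 + 1.282) / 0.3654 = 3.242 / 0.3654 = 8.872.
n = 8.872² + 3 = 78.72 + 3 = 81.7.
Round up.

n = 82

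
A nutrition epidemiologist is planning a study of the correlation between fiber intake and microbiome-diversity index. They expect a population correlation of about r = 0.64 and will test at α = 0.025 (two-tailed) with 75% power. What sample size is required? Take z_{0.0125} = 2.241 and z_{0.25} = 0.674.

n = 18

Fisher's z: C = ½·ln((1+r)/(1−r)) = ½·ln(4.5556) = 0.7582.
n = ((z_{α/2} + z_β)/C)² + 3.
(2.241 + 0.674) / 0.7582 = 2.915 / 0.7582 = 3.845.
n = 3.845² + 3 = 14.78 + 3 = 17.8.
Round up.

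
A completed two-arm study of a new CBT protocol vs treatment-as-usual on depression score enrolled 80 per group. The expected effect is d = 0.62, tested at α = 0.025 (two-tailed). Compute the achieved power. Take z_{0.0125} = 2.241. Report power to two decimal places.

For two equal groups, power = Φ(d·√(n/2) − z_{α/2}).
d·√(n/2) = 0.62 × √(80/2) = 0.62 × 6.325 = 3.921.
z_β = 3.921 − 2.241 = 1.680.
Power = Φ(1.680) = 0.954.

power ≈ 0.95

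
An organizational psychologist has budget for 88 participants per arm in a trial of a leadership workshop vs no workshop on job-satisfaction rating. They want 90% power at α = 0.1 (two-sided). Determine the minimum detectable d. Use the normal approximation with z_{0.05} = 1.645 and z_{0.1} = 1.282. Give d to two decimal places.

d_min ≈ 0.44

For two independent groups of n = 88 each: d_min = (z_{α/2} + z_β)·√(2/n).
z-sum = 1.645 + 1.282 = 2.927.
d_min = 2.927 × √(2/88) = 2.927 × 0.1508 = 0.441.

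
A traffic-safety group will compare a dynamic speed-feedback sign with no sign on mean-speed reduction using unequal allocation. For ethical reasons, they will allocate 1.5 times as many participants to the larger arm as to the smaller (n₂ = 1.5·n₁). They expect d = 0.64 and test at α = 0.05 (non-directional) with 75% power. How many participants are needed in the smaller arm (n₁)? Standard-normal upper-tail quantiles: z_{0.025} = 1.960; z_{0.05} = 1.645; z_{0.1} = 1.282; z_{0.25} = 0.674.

n₁ = 29

With allocation ratio k = n₂/n₁ = 1.5, Var(x̄₁−x̄₂) = σ²(1/n₁ + 1/(k·n₁)) = σ²·(k+1)/(k·n₁).
So n₁ = (1 + 1/k)·((z_{α/2} + z_β)/d)² = 1.667 × (2.634/0.64)².
n₁ = 1.667 × 16.94 = 28.2.
Round up: n₁ = 29, giving n₂ = ⌈1.5 × 29⌉ = ⌈43.5⌉ = 44.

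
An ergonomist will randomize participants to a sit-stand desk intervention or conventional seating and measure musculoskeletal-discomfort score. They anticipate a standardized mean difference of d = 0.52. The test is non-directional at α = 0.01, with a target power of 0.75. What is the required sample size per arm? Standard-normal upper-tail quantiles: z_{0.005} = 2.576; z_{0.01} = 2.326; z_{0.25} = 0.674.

For two independent groups with equal n: n = 2·((z_{α/2} + z_β) / d)².
z_{α/2} + z_β = 2.576 + 0.674 = 3.250.
n = 2 × (3.250 / 0.52)² = 2 × 6.250² = 2 × 39.06 = 78.1.
Round up to the next whole participant.

n = 79 per group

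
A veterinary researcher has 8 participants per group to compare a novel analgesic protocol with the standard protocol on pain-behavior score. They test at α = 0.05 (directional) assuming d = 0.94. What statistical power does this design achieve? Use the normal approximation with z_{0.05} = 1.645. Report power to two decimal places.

power ≈ 0.59

For two equal groups, power = Φ(d·√(n/2) − z_{α}).
d·√(n/2) = 0.94 × √(8/2) = 0.94 × 2.000 = 1.880.
z_β = 1.880 − 1.645 = 0.235.
Power = Φ(0.235) = 0.593.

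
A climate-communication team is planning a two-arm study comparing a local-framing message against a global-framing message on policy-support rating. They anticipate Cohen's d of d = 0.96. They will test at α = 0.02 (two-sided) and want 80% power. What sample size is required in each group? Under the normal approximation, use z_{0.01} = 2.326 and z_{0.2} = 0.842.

n = 22 per group

For two independent groups with equal n: n = 2·((z_{α/2} + z_β) / d)².
z_{α/2} + z_β = 2.326 + 0.842 = 3.168.
n = 2 × (3.168 / 0.96)² = 2 × 3.300² = 2 × 10.89 = 21.8.
Round up to the next whole participant.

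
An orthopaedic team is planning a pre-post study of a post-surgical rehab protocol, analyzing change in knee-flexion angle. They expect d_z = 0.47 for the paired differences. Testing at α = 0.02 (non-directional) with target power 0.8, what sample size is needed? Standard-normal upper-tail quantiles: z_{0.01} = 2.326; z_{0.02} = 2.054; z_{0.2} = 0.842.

n = 46 pairs

For a paired (one-sample on differences) test: n = ((z_{α/2} + z_β) / d)².
z_{α/2} + z_β = 2.326 + 0.842 = 3.168.
n = (3.168 / 0.47)² = 6.740² = 45.43.
Round up.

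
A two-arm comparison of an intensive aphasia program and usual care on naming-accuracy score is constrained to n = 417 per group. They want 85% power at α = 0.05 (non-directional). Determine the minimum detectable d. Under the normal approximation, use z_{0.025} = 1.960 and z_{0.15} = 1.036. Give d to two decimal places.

d_min ≈ 0.21

For two independent groups of n = 417 each: d_min = (z_{α/2} + z_β)·√(2/n).
z-sum = 1.960 + 1.036 = 2.996.
d_min = 2.996 × √(2/417) = 2.996 × 0.0693 = 0.207.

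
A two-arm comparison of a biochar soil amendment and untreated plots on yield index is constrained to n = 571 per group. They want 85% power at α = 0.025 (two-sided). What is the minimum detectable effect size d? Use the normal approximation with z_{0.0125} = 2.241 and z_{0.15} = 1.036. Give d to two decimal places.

d_min ≈ 0.19

For two independent groups of n = 571 each: d_min = (z_{α/2} + z_β)·√(2/n).
z-sum = 2.241 + 1.036 = 3.277.
d_min = 3.277 × √(2/571) = 3.277 × 0.0592 = 0.194.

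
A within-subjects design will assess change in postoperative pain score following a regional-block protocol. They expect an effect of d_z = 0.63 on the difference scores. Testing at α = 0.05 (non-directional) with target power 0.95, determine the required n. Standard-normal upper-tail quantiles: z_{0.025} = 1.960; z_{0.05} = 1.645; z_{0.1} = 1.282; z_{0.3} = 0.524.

n = 33 pairs

For a paired (one-sample on differences) test: n = ((z_{α/2} + z_β) / d)².
z_{α/2} + z_β = 1.960 + 1.645 = 3.605.
n = (3.605 / 0.63)² = 5.722² = 32.74.
Round up.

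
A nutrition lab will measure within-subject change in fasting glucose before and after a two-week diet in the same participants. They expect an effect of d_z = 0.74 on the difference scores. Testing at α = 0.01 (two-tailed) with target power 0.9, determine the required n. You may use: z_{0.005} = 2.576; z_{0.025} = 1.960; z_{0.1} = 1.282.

For a paired (one-sample on differences) test: n = ((z_{α/2} + z_β) / d)².
z_{α/2} + z_β = 2.576 + 1.282 = 3.858.
n = (3.858 / 0.74)² = 5.214² = 27.18.
Round up.

n = 28 pairs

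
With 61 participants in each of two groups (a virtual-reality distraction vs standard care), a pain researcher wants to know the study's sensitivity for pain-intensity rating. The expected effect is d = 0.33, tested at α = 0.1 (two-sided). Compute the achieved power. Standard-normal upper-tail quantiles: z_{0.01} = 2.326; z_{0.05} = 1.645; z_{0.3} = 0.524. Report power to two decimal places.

For two equal groups, power = Φ(d·√(n/2) − z_{α/2}).
d·√(n/2) = 0.33 × √(61/2) = 0.33 × 5.523 = 1.822.
z_β = 1.822 − 1.645 = 0.177.
Power = Φ(0.177) = 0.570.

power ≈ 0.57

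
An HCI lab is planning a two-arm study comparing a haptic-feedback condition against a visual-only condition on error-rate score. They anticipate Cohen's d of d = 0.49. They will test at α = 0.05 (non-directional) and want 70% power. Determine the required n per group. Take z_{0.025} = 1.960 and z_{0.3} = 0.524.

n = 52 per group

For two independent groups with equal n: n = 2·((z_{α/2} + z_β) / d)².
z_{α/2} + z_β = 1.960 + 0.524 = 2.484.
n = 2 × (2.484 / 0.49)² = 2 × 5.069² = 2 × 25.70 = 51.4.
Round up to the next whole participant.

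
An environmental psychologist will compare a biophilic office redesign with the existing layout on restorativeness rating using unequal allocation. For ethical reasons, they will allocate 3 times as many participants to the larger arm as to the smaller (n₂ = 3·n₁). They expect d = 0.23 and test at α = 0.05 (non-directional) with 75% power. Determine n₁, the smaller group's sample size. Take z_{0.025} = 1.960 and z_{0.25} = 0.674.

With allocation ratio k = n₂/n₁ = 3, Var(x̄₁−x̄₂) = σ²(1/n₁ + 1/(k·n₁)) = σ²·(k+1)/(k·n₁).
So n₁ = (1 + 1/k)·((z_{α/2} + z_β)/d)² = 1.333 × (2.634/0.23)².
n₁ = 1.333 × 131.15 = 174.9.
Round up: n₁ = 175, giving n₂ = 3 × 175 = 525.

n₁ = 175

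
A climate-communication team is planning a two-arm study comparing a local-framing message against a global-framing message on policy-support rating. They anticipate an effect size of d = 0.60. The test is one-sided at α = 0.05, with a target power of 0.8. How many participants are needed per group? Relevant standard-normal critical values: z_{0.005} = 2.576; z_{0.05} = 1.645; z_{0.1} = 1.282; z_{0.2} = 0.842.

For two independent groups with equal n: n = 2·((z_{α} + z_β) / d)².
z_{α} + z_β = 1.645 + 0.842 = 2.487.
n = 2 × (2.487 / 0.60)² = 2 × 4.145² = 2 × 17.18 = 34.4.
Round up to the next whole participant.

n = 35 per group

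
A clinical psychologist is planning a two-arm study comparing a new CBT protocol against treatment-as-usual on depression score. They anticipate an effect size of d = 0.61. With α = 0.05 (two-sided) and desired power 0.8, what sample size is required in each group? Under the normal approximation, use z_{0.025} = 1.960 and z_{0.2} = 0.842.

For two independent groups with equal n: n = 2·((z_{α/2} + z_β) / d)².
z_{α/2} + z_β = 1.960 + 0.842 = 2.802.
n = 2 × (2.802 / 0.61)² = 2 × 4.593² = 2 × 21.10 = 42.2.
Round up to the next whole participant.

n = 43 per group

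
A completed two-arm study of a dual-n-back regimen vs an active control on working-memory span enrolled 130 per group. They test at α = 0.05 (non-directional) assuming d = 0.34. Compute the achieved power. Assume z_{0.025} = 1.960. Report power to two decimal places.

For two equal groups, power = Φ(d·√(n/2) − z_{α/2}).
d·√(n/2) = 0.34 × √(130/2) = 0.34 × 8.062 = 2.741.
z_β = 2.741 − 1.960 = 0.781.
Power = Φ(0.781) = 0.783.

power ≈ 0.78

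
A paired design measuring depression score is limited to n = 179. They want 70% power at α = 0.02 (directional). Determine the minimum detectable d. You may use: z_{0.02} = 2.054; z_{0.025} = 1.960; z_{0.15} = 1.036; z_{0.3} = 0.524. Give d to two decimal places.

For a single sample (or paired design) of n = 179: d_min = (z_{α} + z_β)/√n.
z-sum = 2.054 + 0.524 = 2.578.
d_min = 2.578 / √179 = 2.578 / 13.379 = 0.193.

d_min ≈ 0.19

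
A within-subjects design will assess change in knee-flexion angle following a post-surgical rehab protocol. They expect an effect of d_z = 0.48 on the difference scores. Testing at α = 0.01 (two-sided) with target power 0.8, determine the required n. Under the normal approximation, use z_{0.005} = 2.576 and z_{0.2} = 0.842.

n = 51 pairs

For a paired (one-sample on differences) test: n = ((z_{α/2} + z_β) / d)².
z_{α/2} + z_β = 2.576 + 0.842 = 3.418.
n = (3.418 / 0.48)² = 7.121² = 50.71.
Round up.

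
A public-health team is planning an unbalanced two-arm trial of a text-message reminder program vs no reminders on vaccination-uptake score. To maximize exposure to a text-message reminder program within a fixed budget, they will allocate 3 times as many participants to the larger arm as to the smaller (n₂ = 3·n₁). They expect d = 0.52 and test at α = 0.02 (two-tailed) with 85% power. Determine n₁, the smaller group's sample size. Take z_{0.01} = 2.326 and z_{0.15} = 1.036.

n₁ = 56

With allocation ratio k = n₂/n₁ = 3, Var(x̄₁−x̄₂) = σ²(1/n₁ + 1/(k·n₁)) = σ²·(k+1)/(k·n₁).
So n₁ = (1 + 1/k)·((z_{α/2} + z_β)/d)² = 1.333 × (3.362/0.52)².
n₁ = 1.333 × 41.80 = 55.7.
Round up: n₁ = 56, giving n₂ = 3 × 56 = 168.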